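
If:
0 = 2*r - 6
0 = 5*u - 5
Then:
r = 3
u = 1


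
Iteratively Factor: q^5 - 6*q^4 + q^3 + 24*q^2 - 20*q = (q)*(q^4 - 6*q^3 + q^2 + 24*q - 20) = q*(q - 5)*(q^3 - q^2 - 4*q + 4) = q*(q - 5)*(q + 2)*(q^2 - 3*q + 2) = q*(q - 5)*(q - 1)*(q + 2)*(q - 2)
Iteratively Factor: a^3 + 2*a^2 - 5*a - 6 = (a + 1)*(a^2 + a - 6) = (a + 1)*(a + 3)*(a - 2)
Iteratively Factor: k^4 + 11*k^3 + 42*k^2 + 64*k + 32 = (k + 1)*(k^3 + 10*k^2 + 32*k + 32) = (k + 1)*(k + 4)*(k^2 + 6*k + 8) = (k + 1)*(k + 2)*(k + 4)*(k + 4)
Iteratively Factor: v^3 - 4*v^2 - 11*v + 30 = (v + 3)*(v^2 - 7*v + 10) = (v - 5)*(v + 3)*(v - 2)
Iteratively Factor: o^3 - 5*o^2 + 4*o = (o - 4)*(o^2 - o) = (o - 4)*(o - 1)*(o)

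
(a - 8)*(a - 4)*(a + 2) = a^3 - 10*a^2 + 8*a + 64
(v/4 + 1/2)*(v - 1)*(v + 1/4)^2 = v^4/4 + 3*v^3/8 - 23*v^2/64 - 15*v/64 - 1/32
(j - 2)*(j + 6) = j^2 + 4*j - 12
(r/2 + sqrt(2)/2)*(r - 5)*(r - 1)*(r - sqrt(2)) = r^4/2 - 3*r^3 + 3*r^2/2 + 6*r - 5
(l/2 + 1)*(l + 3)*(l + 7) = l^3/2 + 6*l^2 + 41*l/2 + 21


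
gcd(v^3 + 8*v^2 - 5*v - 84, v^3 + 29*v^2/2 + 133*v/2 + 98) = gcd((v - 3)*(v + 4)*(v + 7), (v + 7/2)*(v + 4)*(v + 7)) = v^2 + 11*v + 28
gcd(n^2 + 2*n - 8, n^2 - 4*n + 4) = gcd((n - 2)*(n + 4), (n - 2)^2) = n - 2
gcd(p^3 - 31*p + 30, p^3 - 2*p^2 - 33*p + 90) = p^2 + p - 30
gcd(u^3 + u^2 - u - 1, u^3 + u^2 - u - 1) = u^3 + u^2 - u - 1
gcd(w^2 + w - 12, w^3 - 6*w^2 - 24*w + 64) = w + 4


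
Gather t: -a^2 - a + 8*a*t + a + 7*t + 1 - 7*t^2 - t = -a^2 - 7*t^2 + t*(8*a + 6) + 1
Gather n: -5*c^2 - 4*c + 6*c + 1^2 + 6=-5*c^2 + 2*c + 7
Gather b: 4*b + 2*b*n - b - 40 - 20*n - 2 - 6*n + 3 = b*(2*n + 3) - 26*n - 39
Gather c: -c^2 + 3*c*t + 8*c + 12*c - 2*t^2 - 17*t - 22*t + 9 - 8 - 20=-c^2 + c*(3*t + 20) - 2*t^2 - 39*t - 19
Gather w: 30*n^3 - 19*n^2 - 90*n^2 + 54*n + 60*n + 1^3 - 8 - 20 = 30*n^3 - 109*n^2 + 114*n - 27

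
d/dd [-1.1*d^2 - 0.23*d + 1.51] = -2.2*d - 0.23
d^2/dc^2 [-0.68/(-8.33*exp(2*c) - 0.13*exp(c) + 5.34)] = (0.68*(16.66*exp(c) + 0.13)*(33.32*exp(c) + 0.26)*exp(c) - (22.6576*exp(c) + 0.0884)*(8.33*exp(2*c) + 0.13*exp(c) - 5.34))*exp(c)/(8.33*exp(2*c) + 0.13*exp(c) - 5.34)^3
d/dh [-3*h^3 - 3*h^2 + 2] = 3*h*(-3*h - 2)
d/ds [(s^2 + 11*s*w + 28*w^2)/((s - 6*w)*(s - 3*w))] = 10*w*(-2*s^2 - 2*s*w + 45*w^2)/(s^4 - 18*s^3*w + 117*s^2*w^2 - 324*s*w^3 + 324*w^4)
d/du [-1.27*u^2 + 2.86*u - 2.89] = 2.86 - 2.54*u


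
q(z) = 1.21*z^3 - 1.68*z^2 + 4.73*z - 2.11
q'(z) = 3.63*z^2 - 3.36*z + 4.73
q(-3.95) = -121.58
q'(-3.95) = 74.64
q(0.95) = 1.90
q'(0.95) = 4.81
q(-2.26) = -35.35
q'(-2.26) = 30.86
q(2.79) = 24.29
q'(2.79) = 23.61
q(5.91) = 216.94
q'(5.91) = 111.66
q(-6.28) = -397.76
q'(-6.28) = 168.99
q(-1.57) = -18.36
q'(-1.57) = 18.95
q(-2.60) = -47.03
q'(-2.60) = 38.00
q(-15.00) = -4534.81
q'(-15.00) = 871.88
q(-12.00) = -2391.67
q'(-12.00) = 567.77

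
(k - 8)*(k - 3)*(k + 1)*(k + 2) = k^4 - 8*k^3 - 7*k^2 + 50*k + 48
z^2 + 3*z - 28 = (z - 4)*(z + 7)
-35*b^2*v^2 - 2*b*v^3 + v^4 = v^2*(-7*b + v)*(5*b + v)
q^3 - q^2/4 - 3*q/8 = q*(q - 3/4)*(q + 1/2)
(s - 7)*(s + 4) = s^2 - 3*s - 28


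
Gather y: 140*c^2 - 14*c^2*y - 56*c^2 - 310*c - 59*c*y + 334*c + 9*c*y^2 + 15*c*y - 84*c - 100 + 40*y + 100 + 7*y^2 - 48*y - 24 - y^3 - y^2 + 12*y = 84*c^2 - 60*c - y^3 + y^2*(9*c + 6) + y*(-14*c^2 - 44*c + 4) - 24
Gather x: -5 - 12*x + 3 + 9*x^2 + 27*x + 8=9*x^2 + 15*x + 6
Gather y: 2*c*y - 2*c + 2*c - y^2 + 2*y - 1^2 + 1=-y^2 + y*(2*c + 2)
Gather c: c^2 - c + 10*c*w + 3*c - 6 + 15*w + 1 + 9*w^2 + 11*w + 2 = c^2 + c*(10*w + 2) + 9*w^2 + 26*w - 3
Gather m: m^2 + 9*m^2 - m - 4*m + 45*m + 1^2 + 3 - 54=10*m^2 + 40*m - 50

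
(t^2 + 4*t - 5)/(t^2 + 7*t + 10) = (t - 1)/(t + 2)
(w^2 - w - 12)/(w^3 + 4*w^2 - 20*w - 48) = (w + 3)/(w^2 + 8*w + 12)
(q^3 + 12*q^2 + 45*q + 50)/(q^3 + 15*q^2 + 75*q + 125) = (q + 2)/(q + 5)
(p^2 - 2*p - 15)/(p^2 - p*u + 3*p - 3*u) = (p - 5)/(p - u)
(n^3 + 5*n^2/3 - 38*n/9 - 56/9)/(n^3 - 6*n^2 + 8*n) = (9*n^2 + 33*n + 28)/(9*n*(n - 4))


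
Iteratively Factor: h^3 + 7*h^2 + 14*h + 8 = (h + 2)*(h^2 + 5*h + 4) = (h + 1)*(h + 2)*(h + 4)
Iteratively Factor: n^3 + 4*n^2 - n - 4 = (n + 1)*(n^2 + 3*n - 4) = (n + 1)*(n + 4)*(n - 1)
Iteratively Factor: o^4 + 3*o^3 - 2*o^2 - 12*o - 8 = (o + 2)*(o^3 + o^2 - 4*o - 4) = (o - 2)*(o + 2)*(o^2 + 3*o + 2) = (o - 2)*(o + 1)*(o + 2)*(o + 2)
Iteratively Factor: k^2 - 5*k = (k)*(k - 5)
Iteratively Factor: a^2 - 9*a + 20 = (a - 5)*(a - 4)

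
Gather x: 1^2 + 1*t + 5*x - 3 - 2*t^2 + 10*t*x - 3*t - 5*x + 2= -2*t^2 + 10*t*x - 2*t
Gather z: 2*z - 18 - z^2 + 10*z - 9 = -z^2 + 12*z - 27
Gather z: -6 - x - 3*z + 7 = -x - 3*z + 1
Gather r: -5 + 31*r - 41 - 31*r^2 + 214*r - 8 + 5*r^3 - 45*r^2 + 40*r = 5*r^3 - 76*r^2 + 285*r - 54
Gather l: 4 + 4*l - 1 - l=3*l + 3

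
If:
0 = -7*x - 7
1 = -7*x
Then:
No Solution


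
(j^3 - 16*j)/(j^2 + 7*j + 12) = j*(j - 4)/(j + 3)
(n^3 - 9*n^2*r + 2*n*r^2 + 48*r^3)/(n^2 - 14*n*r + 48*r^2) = (-n^2 + n*r + 6*r^2)/(-n + 6*r)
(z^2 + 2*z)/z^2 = (z + 2)/z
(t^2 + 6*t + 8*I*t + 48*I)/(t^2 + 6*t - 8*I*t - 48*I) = (t + 8*I)/(t - 8*I)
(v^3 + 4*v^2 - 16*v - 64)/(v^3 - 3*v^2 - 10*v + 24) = (v^2 + 8*v + 16)/(v^2 + v - 6)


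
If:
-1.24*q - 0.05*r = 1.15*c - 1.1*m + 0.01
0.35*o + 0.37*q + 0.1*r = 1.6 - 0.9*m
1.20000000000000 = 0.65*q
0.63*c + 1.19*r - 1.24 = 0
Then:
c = 1.96825396825397 - 1.88888888888889*r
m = 4.14792984792985 - 1.92929292929293*r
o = 4.67532467532468*r - 8.04632510346796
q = 1.85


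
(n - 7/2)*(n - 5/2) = n^2 - 6*n + 35/4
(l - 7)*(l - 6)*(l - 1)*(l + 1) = l^4 - 13*l^3 + 41*l^2 + 13*l - 42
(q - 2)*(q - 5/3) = q^2 - 11*q/3 + 10/3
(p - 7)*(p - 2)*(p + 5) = p^3 - 4*p^2 - 31*p + 70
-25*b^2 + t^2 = (-5*b + t)*(5*b + t)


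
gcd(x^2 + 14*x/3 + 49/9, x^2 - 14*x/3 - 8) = 1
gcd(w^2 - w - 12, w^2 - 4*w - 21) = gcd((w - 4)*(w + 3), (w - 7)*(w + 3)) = w + 3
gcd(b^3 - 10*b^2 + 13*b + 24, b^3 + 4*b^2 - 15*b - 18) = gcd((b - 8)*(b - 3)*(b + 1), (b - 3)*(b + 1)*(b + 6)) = b^2 - 2*b - 3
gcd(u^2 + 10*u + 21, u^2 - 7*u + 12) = 1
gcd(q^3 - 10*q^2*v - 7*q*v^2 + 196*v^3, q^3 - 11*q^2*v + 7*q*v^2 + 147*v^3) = q^2 - 14*q*v + 49*v^2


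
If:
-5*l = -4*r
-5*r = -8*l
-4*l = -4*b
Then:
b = 0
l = 0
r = 0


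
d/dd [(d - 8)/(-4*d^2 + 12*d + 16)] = (-d^2 + 3*d + (d - 8)*(2*d - 3) + 4)/(4*(-d^2 + 3*d + 4)^2)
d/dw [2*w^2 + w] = 4*w + 1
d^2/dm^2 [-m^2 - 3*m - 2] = -2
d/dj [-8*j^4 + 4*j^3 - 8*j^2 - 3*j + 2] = -32*j^3 + 12*j^2 - 16*j - 3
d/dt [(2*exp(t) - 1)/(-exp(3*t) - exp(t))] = (4*exp(3*t) - 3*exp(2*t) - 1)/(exp(5*t) + 2*exp(3*t) + exp(t))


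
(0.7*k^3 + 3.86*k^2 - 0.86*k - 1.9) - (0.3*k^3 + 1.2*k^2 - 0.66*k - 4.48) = 0.4*k^3 + 2.66*k^2 - 0.2*k + 2.58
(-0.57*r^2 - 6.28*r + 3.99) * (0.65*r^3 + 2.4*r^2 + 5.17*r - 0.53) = -0.3705*r^5 - 5.45*r^4 - 15.4254*r^3 - 22.5895*r^2 + 23.9567*r - 2.1147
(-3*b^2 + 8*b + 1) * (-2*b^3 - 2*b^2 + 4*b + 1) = 6*b^5 - 10*b^4 - 30*b^3 + 27*b^2 + 12*b + 1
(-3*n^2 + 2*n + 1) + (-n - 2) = -3*n^2 + n - 1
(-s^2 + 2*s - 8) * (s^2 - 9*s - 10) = -s^4 + 11*s^3 - 16*s^2 + 52*s + 80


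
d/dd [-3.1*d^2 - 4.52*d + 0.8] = -6.2*d - 4.52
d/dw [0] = 0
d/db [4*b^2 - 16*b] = 8*b - 16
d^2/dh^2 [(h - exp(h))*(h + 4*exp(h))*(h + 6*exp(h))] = 9*h^2*exp(h) + 56*h*exp(2*h) + 36*h*exp(h) + 6*h - 216*exp(3*h) + 56*exp(2*h) + 18*exp(h)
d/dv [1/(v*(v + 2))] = 2*(-v - 1)/(v^2*(v^2 + 4*v + 4))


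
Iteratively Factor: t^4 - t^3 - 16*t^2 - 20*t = (t + 2)*(t^3 - 3*t^2 - 10*t) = t*(t + 2)*(t^2 - 3*t - 10) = t*(t + 2)^2*(t - 5)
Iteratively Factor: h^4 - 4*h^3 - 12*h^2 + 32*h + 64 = (h - 4)*(h^3 - 12*h - 16) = (h - 4)*(h + 2)*(h^2 - 2*h - 8) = (h - 4)^2*(h + 2)*(h + 2)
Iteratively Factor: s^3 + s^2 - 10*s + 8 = (s + 4)*(s^2 - 3*s + 2) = (s - 2)*(s + 4)*(s - 1)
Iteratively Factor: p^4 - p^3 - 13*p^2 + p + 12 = (p + 3)*(p^3 - 4*p^2 - p + 4) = (p - 4)*(p + 3)*(p^2 - 1) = (p - 4)*(p - 1)*(p + 3)*(p + 1)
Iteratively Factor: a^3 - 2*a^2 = (a)*(a^2 - 2*a) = a^2*(a - 2)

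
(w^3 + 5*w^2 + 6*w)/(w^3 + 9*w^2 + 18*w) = (w + 2)/(w + 6)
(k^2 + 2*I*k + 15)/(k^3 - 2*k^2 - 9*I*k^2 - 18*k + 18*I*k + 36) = (k + 5*I)/(k^2 + k*(-2 - 6*I) + 12*I)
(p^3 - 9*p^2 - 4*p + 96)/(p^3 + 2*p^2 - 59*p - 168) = (p - 4)/(p + 7)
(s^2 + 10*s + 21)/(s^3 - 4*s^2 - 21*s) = (s + 7)/(s*(s - 7))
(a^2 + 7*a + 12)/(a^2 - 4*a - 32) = (a + 3)/(a - 8)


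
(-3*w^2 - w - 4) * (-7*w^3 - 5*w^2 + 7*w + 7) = 21*w^5 + 22*w^4 + 12*w^3 - 8*w^2 - 35*w - 28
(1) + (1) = 2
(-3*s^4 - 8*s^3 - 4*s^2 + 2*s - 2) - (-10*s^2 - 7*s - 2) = -3*s^4 - 8*s^3 + 6*s^2 + 9*s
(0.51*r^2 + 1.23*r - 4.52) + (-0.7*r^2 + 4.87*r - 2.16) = -0.19*r^2 + 6.1*r - 6.68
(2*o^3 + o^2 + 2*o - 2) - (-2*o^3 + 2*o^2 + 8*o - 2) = 4*o^3 - o^2 - 6*o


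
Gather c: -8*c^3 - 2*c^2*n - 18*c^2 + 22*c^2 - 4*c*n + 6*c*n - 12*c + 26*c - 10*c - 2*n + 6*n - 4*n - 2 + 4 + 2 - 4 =-8*c^3 + c^2*(4 - 2*n) + c*(2*n + 4)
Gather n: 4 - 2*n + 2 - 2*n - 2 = 4 - 4*n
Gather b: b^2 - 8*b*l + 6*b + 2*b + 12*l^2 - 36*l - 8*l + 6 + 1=b^2 + b*(8 - 8*l) + 12*l^2 - 44*l + 7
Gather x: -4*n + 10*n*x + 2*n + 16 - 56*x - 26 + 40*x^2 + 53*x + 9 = -2*n + 40*x^2 + x*(10*n - 3) - 1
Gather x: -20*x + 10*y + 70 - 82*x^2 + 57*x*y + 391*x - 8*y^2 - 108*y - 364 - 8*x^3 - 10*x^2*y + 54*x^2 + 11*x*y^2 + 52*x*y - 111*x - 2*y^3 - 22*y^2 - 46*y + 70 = -8*x^3 + x^2*(-10*y - 28) + x*(11*y^2 + 109*y + 260) - 2*y^3 - 30*y^2 - 144*y - 224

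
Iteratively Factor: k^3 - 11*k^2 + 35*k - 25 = (k - 1)*(k^2 - 10*k + 25) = (k - 5)*(k - 1)*(k - 5)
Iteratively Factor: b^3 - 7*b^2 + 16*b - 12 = (b - 3)*(b^2 - 4*b + 4) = (b - 3)*(b - 2)*(b - 2)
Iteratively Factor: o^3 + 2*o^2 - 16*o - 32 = (o + 2)*(o^2 - 16) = (o + 2)*(o + 4)*(o - 4)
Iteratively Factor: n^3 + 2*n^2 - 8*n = (n - 2)*(n^2 + 4*n) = n*(n - 2)*(n + 4)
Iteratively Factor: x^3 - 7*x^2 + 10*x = (x - 5)*(x^2 - 2*x) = (x - 5)*(x - 2)*(x)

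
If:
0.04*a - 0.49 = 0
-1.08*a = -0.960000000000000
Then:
No Solution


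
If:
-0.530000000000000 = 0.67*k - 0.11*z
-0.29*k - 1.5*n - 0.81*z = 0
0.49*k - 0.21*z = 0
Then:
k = -1.28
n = 1.86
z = -2.99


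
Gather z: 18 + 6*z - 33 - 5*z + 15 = z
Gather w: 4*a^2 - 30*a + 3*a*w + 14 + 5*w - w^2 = 4*a^2 - 30*a - w^2 + w*(3*a + 5) + 14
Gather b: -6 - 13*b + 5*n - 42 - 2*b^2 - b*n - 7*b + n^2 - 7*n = -2*b^2 + b*(-n - 20) + n^2 - 2*n - 48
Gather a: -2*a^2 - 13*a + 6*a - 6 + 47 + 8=-2*a^2 - 7*a + 49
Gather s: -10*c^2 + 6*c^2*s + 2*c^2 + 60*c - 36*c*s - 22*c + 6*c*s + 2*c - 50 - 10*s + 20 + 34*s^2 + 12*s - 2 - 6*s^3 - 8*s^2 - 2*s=-8*c^2 + 40*c - 6*s^3 + 26*s^2 + s*(6*c^2 - 30*c) - 32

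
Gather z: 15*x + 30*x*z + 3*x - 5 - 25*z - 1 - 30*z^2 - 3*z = 18*x - 30*z^2 + z*(30*x - 28) - 6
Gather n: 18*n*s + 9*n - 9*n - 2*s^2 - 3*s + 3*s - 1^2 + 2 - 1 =18*n*s - 2*s^2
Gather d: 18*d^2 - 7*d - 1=18*d^2 - 7*d - 1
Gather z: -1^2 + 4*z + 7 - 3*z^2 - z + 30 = -3*z^2 + 3*z + 36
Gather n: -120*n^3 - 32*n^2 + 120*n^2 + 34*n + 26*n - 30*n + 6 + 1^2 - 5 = -120*n^3 + 88*n^2 + 30*n + 2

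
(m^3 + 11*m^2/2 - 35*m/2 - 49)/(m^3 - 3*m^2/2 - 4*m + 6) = (2*m^2 + 7*m - 49)/(2*m^2 - 7*m + 6)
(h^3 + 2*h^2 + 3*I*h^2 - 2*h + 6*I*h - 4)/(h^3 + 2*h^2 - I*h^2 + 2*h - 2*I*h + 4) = (h + 2*I)/(h - 2*I)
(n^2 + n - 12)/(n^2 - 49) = (n^2 + n - 12)/(n^2 - 49)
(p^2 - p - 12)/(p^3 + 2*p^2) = (p^2 - p - 12)/(p^2*(p + 2))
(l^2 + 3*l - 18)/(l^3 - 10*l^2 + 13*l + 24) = (l + 6)/(l^2 - 7*l - 8)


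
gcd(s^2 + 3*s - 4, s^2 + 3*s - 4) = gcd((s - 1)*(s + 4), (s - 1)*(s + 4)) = s^2 + 3*s - 4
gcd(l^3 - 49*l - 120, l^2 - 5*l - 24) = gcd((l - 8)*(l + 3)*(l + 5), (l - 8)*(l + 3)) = l^2 - 5*l - 24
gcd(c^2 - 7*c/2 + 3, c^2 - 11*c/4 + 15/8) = c - 3/2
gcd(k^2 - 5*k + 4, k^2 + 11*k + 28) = 1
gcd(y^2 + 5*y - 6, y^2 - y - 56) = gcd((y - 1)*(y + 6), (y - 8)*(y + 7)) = 1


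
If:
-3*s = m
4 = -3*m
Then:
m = -4/3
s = 4/9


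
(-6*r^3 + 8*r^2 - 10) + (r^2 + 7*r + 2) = -6*r^3 + 9*r^2 + 7*r - 8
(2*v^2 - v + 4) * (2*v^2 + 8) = 4*v^4 - 2*v^3 + 24*v^2 - 8*v + 32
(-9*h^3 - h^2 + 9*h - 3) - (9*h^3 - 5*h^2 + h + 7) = -18*h^3 + 4*h^2 + 8*h - 10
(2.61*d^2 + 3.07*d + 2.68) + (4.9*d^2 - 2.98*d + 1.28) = 7.51*d^2 + 0.0899999999999999*d + 3.96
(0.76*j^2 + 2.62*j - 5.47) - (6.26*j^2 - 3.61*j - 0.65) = -5.5*j^2 + 6.23*j - 4.82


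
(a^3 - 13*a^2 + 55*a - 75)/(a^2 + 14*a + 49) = (a^3 - 13*a^2 + 55*a - 75)/(a^2 + 14*a + 49)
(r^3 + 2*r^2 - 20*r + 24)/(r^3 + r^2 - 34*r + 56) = (r^2 + 4*r - 12)/(r^2 + 3*r - 28)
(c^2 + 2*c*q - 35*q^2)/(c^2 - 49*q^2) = (-c + 5*q)/(-c + 7*q)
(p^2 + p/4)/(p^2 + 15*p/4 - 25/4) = p*(4*p + 1)/(4*p^2 + 15*p - 25)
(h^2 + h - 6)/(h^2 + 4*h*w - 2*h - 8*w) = (h + 3)/(h + 4*w)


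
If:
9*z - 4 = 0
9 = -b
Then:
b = -9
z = 4/9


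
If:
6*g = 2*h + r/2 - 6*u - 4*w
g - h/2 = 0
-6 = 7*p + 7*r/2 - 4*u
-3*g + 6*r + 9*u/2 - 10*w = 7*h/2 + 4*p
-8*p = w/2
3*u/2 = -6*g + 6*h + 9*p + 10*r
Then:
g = 148257/80723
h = 296514/80723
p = 11160/80723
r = -89676/80723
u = 62148/80723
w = -178560/80723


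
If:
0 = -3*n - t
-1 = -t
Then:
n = -1/3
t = 1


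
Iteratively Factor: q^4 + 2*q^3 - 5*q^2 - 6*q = (q + 1)*(q^3 + q^2 - 6*q) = (q + 1)*(q + 3)*(q^2 - 2*q) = q*(q + 1)*(q + 3)*(q - 2)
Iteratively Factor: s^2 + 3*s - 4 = (s - 1)*(s + 4)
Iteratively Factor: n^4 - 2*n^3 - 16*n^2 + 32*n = (n - 4)*(n^3 + 2*n^2 - 8*n) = (n - 4)*(n + 4)*(n^2 - 2*n) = (n - 4)*(n - 2)*(n + 4)*(n)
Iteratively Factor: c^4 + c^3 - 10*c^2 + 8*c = (c + 4)*(c^3 - 3*c^2 + 2*c) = c*(c + 4)*(c^2 - 3*c + 2) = c*(c - 1)*(c + 4)*(c - 2)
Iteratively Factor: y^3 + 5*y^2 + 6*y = (y)*(y^2 + 5*y + 6) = y*(y + 2)*(y + 3)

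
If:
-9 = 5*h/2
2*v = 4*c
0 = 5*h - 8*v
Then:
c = -9/8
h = -18/5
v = -9/4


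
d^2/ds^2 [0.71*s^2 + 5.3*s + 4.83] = 1.42000000000000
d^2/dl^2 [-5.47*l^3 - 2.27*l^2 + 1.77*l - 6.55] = -32.82*l - 4.54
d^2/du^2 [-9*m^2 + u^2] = 2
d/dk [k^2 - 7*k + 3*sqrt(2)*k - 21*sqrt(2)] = 2*k - 7 + 3*sqrt(2)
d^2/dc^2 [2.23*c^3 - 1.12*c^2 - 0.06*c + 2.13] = 13.38*c - 2.24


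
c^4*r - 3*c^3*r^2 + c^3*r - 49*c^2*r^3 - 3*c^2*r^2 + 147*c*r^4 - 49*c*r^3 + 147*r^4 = (c - 7*r)*(c - 3*r)*(c + 7*r)*(c*r + r)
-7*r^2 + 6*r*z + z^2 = (-r + z)*(7*r + z)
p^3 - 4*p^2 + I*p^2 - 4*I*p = p*(p - 4)*(p + I)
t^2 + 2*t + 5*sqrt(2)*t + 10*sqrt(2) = (t + 2)*(t + 5*sqrt(2))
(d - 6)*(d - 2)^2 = d^3 - 10*d^2 + 28*d - 24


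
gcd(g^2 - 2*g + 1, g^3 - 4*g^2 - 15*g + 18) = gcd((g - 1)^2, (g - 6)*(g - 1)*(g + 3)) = g - 1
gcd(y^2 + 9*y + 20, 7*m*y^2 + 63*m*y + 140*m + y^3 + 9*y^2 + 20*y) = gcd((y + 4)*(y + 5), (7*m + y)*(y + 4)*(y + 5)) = y^2 + 9*y + 20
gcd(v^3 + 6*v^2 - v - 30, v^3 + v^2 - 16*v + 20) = v^2 + 3*v - 10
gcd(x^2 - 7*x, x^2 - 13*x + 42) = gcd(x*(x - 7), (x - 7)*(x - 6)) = x - 7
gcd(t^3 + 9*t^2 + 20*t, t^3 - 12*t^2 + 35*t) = t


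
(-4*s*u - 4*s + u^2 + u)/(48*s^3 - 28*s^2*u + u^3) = (-u - 1)/(12*s^2 - 4*s*u - u^2)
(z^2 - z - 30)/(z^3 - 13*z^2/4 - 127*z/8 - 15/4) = 8*(z + 5)/(8*z^2 + 22*z + 5)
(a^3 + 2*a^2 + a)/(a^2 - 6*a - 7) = a*(a + 1)/(a - 7)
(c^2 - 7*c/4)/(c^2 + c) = (c - 7/4)/(c + 1)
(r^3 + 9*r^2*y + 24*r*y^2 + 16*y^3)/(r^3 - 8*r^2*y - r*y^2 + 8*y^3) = (r^2 + 8*r*y + 16*y^2)/(r^2 - 9*r*y + 8*y^2)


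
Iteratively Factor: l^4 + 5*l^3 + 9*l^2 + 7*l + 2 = (l + 1)*(l^3 + 4*l^2 + 5*l + 2) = (l + 1)*(l + 2)*(l^2 + 2*l + 1) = (l + 1)^2*(l + 2)*(l + 1)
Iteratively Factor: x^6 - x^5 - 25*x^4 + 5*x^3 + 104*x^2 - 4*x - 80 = (x - 2)*(x^5 + x^4 - 23*x^3 - 41*x^2 + 22*x + 40) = (x - 2)*(x + 1)*(x^4 - 23*x^2 - 18*x + 40) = (x - 2)*(x + 1)*(x + 2)*(x^3 - 2*x^2 - 19*x + 20) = (x - 2)*(x - 1)*(x + 1)*(x + 2)*(x^2 - x - 20) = (x - 5)*(x - 2)*(x - 1)*(x + 1)*(x + 2)*(x + 4)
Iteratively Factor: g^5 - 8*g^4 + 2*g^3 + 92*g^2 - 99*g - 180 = (g + 1)*(g^4 - 9*g^3 + 11*g^2 + 81*g - 180) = (g + 1)*(g + 3)*(g^3 - 12*g^2 + 47*g - 60) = (g - 3)*(g + 1)*(g + 3)*(g^2 - 9*g + 20) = (g - 5)*(g - 3)*(g + 1)*(g + 3)*(g - 4)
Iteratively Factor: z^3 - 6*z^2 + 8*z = (z - 4)*(z^2 - 2*z) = z*(z - 4)*(z - 2)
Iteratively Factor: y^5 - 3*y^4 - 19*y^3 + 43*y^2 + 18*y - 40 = (y + 1)*(y^4 - 4*y^3 - 15*y^2 + 58*y - 40) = (y + 1)*(y + 4)*(y^3 - 8*y^2 + 17*y - 10) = (y - 1)*(y + 1)*(y + 4)*(y^2 - 7*y + 10) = (y - 5)*(y - 1)*(y + 1)*(y + 4)*(y - 2)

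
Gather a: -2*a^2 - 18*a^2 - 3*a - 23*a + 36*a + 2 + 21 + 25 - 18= -20*a^2 + 10*a + 30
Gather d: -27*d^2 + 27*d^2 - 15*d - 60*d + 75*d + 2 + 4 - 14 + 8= 0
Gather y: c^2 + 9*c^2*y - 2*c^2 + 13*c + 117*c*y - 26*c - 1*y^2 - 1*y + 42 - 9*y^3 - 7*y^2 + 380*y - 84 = -c^2 - 13*c - 9*y^3 - 8*y^2 + y*(9*c^2 + 117*c + 379) - 42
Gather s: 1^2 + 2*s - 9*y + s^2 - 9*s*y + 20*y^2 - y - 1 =s^2 + s*(2 - 9*y) + 20*y^2 - 10*y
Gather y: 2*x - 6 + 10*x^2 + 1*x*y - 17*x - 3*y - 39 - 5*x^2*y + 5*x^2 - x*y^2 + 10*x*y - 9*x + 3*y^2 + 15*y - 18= 15*x^2 - 24*x + y^2*(3 - x) + y*(-5*x^2 + 11*x + 12) - 63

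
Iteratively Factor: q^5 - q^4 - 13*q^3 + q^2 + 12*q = (q)*(q^4 - q^3 - 13*q^2 + q + 12) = q*(q - 1)*(q^3 - 13*q - 12) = q*(q - 1)*(q + 3)*(q^2 - 3*q - 4) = q*(q - 4)*(q - 1)*(q + 3)*(q + 1)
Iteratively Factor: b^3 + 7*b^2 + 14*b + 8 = (b + 4)*(b^2 + 3*b + 2) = (b + 1)*(b + 4)*(b + 2)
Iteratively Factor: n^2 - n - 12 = (n - 4)*(n + 3)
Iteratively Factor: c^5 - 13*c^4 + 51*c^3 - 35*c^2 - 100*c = (c - 5)*(c^4 - 8*c^3 + 11*c^2 + 20*c) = (c - 5)^2*(c^3 - 3*c^2 - 4*c) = (c - 5)^2*(c - 4)*(c^2 + c) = (c - 5)^2*(c - 4)*(c + 1)*(c)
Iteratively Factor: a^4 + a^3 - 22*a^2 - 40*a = (a + 2)*(a^3 - a^2 - 20*a) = (a + 2)*(a + 4)*(a^2 - 5*a) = (a - 5)*(a + 2)*(a + 4)*(a)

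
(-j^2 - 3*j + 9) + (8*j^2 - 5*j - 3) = 7*j^2 - 8*j + 6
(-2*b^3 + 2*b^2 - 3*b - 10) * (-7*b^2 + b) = 14*b^5 - 16*b^4 + 23*b^3 + 67*b^2 - 10*b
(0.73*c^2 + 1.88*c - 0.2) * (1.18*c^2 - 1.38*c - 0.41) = 0.8614*c^4 + 1.211*c^3 - 3.1297*c^2 - 0.4948*c + 0.082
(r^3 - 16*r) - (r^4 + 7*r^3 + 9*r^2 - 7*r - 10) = -r^4 - 6*r^3 - 9*r^2 - 9*r + 10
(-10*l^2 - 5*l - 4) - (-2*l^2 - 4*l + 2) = -8*l^2 - l - 6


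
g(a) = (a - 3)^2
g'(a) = 2*a - 6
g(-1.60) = 21.16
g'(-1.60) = -9.20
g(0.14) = 8.18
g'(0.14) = -5.72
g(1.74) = 1.59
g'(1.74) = -2.52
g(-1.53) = 20.52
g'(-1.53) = -9.06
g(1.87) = 1.28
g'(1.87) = -2.26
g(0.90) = 4.41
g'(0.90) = -4.20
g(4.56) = 2.43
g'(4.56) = 3.12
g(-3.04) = 36.48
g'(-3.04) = -12.08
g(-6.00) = 81.00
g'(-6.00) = -18.00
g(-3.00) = 36.00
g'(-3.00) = -12.00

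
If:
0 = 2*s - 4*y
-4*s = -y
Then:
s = 0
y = 0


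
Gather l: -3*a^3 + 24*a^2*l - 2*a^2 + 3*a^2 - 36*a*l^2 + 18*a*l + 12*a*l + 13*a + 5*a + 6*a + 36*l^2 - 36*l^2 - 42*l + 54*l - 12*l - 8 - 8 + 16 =-3*a^3 + a^2 - 36*a*l^2 + 24*a + l*(24*a^2 + 30*a)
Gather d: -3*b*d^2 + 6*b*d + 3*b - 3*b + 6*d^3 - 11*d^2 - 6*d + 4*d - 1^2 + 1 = 6*d^3 + d^2*(-3*b - 11) + d*(6*b - 2)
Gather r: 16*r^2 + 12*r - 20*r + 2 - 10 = 16*r^2 - 8*r - 8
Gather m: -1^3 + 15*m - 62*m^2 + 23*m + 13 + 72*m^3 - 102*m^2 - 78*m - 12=72*m^3 - 164*m^2 - 40*m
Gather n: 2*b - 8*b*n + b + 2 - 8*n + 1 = 3*b + n*(-8*b - 8) + 3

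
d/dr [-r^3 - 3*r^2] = 3*r*(-r - 2)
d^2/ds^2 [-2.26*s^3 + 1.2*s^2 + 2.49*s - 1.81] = 2.4 - 13.56*s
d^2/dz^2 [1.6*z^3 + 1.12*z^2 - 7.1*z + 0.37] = 9.6*z + 2.24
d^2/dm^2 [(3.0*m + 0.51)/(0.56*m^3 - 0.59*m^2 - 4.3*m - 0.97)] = (5.6448*m^5 - 4.027968*m^4 + 13.840536*m^3 + 13.251906*m^2 - 0.875987999999978*m - 6.749946)/(0.175616*m^9 - 0.555072*m^8 - 3.460632*m^7 + 7.406365*m^6 + 28.495638*m^5 - 19.725711*m^4 - 92.691628*m^3 - 55.471293*m^2 - 12.13761*m - 0.912673)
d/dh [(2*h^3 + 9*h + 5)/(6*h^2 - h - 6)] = (12*h^4 - 4*h^3 - 90*h^2 - 60*h - 49)/(36*h^4 - 12*h^3 - 71*h^2 + 12*h + 36)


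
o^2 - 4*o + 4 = (o - 2)^2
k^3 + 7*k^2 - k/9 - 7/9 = (k - 1/3)*(k + 1/3)*(k + 7)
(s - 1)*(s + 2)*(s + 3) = s^3 + 4*s^2 + s - 6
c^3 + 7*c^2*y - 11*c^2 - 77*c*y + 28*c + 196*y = (c - 7)*(c - 4)*(c + 7*y)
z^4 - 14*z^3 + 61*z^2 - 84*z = z*(z - 7)*(z - 4)*(z - 3)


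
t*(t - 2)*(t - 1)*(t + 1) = t^4 - 2*t^3 - t^2 + 2*t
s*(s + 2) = s^2 + 2*s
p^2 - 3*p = p*(p - 3)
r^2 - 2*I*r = r*(r - 2*I)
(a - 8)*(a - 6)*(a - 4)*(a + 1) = a^4 - 17*a^3 + 86*a^2 - 88*a - 192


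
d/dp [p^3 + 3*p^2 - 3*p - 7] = 3*p^2 + 6*p - 3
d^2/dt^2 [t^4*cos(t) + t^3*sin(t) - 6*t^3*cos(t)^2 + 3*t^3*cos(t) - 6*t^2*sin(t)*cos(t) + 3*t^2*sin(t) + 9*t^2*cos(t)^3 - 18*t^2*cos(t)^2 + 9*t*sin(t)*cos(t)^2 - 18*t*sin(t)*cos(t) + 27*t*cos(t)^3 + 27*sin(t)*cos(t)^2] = -t^4*cos(t) - 9*t^3*sin(t) - 3*t^3*cos(t) + 12*t^3*cos(2*t) - 21*t^2*sin(t) + 48*t^2*sin(2*t) + 45*t^2*cos(t)/4 + 36*t^2*cos(2*t) - 81*t^2*cos(3*t)/4 - 93*t*sin(t)/4 + 108*t*sin(2*t) - 189*t*sin(3*t)/4 + 39*t*cos(t)/4 - 42*t*cos(2*t) - 243*t*cos(3*t)/4 - 18*t - 165*sin(t)/4 - 6*sin(2*t) - 405*sin(3*t)/4 + 18*cos(t) - 54*cos(2*t) + 18*cos(3*t) - 18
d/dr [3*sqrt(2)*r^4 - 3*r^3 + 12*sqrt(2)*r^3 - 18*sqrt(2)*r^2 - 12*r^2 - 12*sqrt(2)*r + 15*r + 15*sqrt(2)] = 12*sqrt(2)*r^3 - 9*r^2 + 36*sqrt(2)*r^2 - 36*sqrt(2)*r - 24*r - 12*sqrt(2) + 15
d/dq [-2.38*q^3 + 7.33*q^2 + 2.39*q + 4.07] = -7.14*q^2 + 14.66*q + 2.39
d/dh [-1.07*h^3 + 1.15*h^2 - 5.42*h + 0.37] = -3.21*h^2 + 2.3*h - 5.42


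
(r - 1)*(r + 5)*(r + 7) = r^3 + 11*r^2 + 23*r - 35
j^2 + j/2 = j*(j + 1/2)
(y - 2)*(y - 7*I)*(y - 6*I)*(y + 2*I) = y^4 - 2*y^3 - 11*I*y^3 - 16*y^2 + 22*I*y^2 + 32*y - 84*I*y + 168*I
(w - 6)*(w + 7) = w^2 + w - 42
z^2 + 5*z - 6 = (z - 1)*(z + 6)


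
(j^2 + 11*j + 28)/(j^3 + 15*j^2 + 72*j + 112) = 1/(j + 4)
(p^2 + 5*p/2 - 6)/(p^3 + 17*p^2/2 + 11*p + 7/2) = (2*p^2 + 5*p - 12)/(2*p^3 + 17*p^2 + 22*p + 7)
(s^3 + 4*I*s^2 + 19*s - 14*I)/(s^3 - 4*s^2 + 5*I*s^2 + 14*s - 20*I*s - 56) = (s - I)/(s - 4)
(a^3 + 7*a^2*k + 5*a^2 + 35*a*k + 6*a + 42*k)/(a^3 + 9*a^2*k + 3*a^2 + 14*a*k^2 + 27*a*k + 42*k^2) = (a + 2)/(a + 2*k)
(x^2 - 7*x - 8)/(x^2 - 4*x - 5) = (x - 8)/(x - 5)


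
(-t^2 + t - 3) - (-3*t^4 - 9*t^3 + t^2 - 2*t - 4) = 3*t^4 + 9*t^3 - 2*t^2 + 3*t + 1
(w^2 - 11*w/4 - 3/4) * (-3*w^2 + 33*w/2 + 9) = -3*w^4 + 99*w^3/4 - 273*w^2/8 - 297*w/8 - 27/4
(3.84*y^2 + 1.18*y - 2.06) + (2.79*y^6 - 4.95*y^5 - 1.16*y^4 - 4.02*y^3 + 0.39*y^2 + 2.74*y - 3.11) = 2.79*y^6 - 4.95*y^5 - 1.16*y^4 - 4.02*y^3 + 4.23*y^2 + 3.92*y - 5.17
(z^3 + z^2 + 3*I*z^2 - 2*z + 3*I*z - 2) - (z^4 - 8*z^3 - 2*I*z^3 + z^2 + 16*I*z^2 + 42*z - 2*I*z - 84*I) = -z^4 + 9*z^3 + 2*I*z^3 - 13*I*z^2 - 44*z + 5*I*z - 2 + 84*I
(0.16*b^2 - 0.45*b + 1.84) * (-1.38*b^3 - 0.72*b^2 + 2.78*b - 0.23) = -0.2208*b^5 + 0.5058*b^4 - 1.7704*b^3 - 2.6126*b^2 + 5.2187*b - 0.4232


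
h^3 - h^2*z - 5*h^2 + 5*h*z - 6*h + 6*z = (h - 6)*(h + 1)*(h - z)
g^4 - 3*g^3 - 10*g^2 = g^2*(g - 5)*(g + 2)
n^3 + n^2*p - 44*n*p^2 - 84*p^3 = (n - 7*p)*(n + 2*p)*(n + 6*p)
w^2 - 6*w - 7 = (w - 7)*(w + 1)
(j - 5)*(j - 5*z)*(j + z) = j^3 - 4*j^2*z - 5*j^2 - 5*j*z^2 + 20*j*z + 25*z^2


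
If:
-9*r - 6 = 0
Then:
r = -2/3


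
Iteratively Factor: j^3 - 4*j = (j)*(j^2 - 4) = j*(j - 2)*(j + 2)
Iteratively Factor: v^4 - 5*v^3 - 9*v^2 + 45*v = (v - 3)*(v^3 - 2*v^2 - 15*v) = (v - 5)*(v - 3)*(v^2 + 3*v) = (v - 5)*(v - 3)*(v + 3)*(v)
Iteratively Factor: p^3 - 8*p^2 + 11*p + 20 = (p - 5)*(p^2 - 3*p - 4) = (p - 5)*(p - 4)*(p + 1)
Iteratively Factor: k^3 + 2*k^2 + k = (k + 1)*(k^2 + k) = (k + 1)^2*(k)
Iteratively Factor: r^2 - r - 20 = (r + 4)*(r - 5)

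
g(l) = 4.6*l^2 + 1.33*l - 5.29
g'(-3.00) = -26.27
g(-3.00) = 32.12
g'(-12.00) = -109.07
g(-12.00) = 641.15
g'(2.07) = 20.37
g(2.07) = 17.17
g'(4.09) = 38.96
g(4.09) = 77.10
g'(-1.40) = -11.55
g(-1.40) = 1.86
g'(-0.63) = -4.47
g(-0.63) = -4.30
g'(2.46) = 23.96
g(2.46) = 25.82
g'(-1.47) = -12.19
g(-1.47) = 2.70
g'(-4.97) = -44.39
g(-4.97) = 101.72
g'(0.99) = 10.44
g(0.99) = 0.54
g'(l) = 9.2*l + 1.33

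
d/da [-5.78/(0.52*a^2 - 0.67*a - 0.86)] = (6.0112*a - 3.8726)/(-0.52*a^2 + 0.67*a + 0.86)^2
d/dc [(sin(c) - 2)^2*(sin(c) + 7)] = 3*(sin(c) - 2)*(sin(c) + 4)*cos(c)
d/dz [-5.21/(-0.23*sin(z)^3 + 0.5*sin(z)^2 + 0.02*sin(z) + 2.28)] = (-3.5949*sin(z)^2 + 5.21*sin(z) + 0.1042)*cos(z)/(-0.23*sin(z)^3 + 0.5*sin(z)^2 + 0.02*sin(z) + 2.28)^2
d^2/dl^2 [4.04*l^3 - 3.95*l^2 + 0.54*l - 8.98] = 24.24*l - 7.9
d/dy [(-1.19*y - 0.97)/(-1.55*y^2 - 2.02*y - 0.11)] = (1.8445*y^2 + 2.4038*y - (1.19*y + 0.97)*(3.1*y + 2.02) + 0.1309)/(1.55*y^2 + 2.02*y + 0.11)^2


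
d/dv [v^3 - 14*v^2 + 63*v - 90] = 3*v^2 - 28*v + 63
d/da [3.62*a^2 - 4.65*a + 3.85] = 7.24*a - 4.65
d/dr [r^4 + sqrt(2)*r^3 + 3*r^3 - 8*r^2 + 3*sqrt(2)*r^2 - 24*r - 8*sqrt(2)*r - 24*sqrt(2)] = 4*r^3 + 3*sqrt(2)*r^2 + 9*r^2 - 16*r + 6*sqrt(2)*r - 24 - 8*sqrt(2)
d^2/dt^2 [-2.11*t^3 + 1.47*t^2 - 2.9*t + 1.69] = 2.94 - 12.66*t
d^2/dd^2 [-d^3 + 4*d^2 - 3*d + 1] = 8 - 6*d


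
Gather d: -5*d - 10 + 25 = 15 - 5*d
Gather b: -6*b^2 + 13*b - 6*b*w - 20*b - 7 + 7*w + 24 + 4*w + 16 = -6*b^2 + b*(-6*w - 7) + 11*w + 33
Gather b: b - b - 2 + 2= 0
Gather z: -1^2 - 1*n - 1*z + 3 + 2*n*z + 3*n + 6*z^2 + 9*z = 2*n + 6*z^2 + z*(2*n + 8) + 2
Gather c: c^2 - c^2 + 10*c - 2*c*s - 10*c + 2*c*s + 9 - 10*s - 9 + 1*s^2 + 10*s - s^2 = 0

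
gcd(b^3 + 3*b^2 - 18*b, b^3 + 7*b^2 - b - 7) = 1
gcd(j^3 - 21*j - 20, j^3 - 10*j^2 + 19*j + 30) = j^2 - 4*j - 5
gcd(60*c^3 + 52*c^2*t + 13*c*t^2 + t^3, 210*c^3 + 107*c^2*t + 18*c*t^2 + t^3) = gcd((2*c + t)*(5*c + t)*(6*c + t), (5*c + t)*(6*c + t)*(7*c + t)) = 30*c^2 + 11*c*t + t^2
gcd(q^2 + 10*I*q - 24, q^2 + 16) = q + 4*I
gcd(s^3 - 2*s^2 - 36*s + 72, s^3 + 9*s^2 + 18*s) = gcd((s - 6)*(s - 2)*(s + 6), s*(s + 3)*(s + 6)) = s + 6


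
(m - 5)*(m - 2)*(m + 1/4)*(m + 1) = m^4 - 23*m^3/4 + 3*m^2/2 + 43*m/4 + 5/2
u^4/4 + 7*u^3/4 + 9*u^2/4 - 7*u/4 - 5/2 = (u/4 + 1/2)*(u - 1)*(u + 1)*(u + 5)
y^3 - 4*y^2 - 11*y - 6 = (y - 6)*(y + 1)^2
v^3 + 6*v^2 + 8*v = v*(v + 2)*(v + 4)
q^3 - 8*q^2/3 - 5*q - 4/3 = (q - 4)*(q + 1/3)*(q + 1)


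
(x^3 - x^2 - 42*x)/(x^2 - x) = (x^2 - x - 42)/(x - 1)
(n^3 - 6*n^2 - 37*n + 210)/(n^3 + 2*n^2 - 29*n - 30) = (n - 7)/(n + 1)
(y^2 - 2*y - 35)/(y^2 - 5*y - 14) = (y + 5)/(y + 2)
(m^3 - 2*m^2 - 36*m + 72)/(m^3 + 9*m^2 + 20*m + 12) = (m^2 - 8*m + 12)/(m^2 + 3*m + 2)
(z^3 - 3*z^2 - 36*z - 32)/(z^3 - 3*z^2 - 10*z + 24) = (z^3 - 3*z^2 - 36*z - 32)/(z^3 - 3*z^2 - 10*z + 24)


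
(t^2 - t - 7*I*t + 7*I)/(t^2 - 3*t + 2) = (t - 7*I)/(t - 2)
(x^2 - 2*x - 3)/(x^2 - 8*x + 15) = (x + 1)/(x - 5)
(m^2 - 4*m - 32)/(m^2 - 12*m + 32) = (m + 4)/(m - 4)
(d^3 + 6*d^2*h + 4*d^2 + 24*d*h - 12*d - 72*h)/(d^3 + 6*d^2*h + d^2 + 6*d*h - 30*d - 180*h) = (d - 2)/(d - 5)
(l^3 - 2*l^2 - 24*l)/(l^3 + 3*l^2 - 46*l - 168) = l*(l - 6)/(l^2 - l - 42)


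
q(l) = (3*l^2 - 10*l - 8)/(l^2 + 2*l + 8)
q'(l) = (-2*l - 2)*(3*l^2 - 10*l - 8)/(l^2 + 2*l + 8)^2 + (6*l - 10)/(l^2 + 2*l + 8)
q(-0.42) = -0.45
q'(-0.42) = -1.64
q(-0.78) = 0.23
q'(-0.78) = -2.10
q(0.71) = -1.37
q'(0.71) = -0.11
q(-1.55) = 2.01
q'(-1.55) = -2.34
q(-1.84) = 2.67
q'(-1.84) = -2.15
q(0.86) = -1.37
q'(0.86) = 0.03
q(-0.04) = -0.96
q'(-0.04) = -1.06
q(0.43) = -1.30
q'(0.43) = -0.41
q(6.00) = 0.71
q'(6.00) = 0.29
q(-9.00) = 4.58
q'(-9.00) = 0.13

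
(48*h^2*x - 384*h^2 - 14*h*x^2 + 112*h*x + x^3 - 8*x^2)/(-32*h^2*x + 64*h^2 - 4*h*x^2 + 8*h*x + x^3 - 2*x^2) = (-6*h*x + 48*h + x^2 - 8*x)/(4*h*x - 8*h + x^2 - 2*x)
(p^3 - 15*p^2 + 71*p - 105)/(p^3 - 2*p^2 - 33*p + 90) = (p - 7)/(p + 6)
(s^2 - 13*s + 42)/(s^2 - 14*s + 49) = (s - 6)/(s - 7)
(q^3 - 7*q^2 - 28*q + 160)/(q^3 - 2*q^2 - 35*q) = (q^2 - 12*q + 32)/(q*(q - 7))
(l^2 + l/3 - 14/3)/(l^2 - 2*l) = (l + 7/3)/l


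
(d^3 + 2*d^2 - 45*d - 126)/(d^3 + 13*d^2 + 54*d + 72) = (d - 7)/(d + 4)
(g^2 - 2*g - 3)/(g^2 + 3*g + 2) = (g - 3)/(g + 2)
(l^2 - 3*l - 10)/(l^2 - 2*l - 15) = (l + 2)/(l + 3)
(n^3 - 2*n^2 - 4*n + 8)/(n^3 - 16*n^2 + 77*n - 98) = (n^2 - 4)/(n^2 - 14*n + 49)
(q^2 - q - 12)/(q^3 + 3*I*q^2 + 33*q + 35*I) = (q^2 - q - 12)/(q^3 + 3*I*q^2 + 33*q + 35*I)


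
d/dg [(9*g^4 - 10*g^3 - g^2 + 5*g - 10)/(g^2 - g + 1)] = (18*g^5 - 37*g^4 + 56*g^3 - 34*g^2 + 18*g - 5)/(g^4 - 2*g^3 + 3*g^2 - 2*g + 1)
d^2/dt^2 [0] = 0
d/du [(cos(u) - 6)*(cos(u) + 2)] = 2*(2 - cos(u))*sin(u)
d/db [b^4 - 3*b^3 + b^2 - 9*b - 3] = 4*b^3 - 9*b^2 + 2*b - 9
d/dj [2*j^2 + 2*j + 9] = 4*j + 2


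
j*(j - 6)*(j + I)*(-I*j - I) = -I*j^4 + j^3 + 5*I*j^3 - 5*j^2 + 6*I*j^2 - 6*j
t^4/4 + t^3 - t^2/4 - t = t*(t/4 + 1)*(t - 1)*(t + 1)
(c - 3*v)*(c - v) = c^2 - 4*c*v + 3*v^2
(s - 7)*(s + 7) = s^2 - 49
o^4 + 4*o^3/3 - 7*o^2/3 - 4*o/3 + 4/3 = (o - 1)*(o - 2/3)*(o + 1)*(o + 2)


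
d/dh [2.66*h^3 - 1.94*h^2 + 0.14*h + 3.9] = 7.98*h^2 - 3.88*h + 0.14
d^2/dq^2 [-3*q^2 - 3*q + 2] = -6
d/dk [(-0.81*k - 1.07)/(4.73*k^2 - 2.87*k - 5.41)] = (3.8313*k^2 + 10.1222*k + 1.3112)/(22.3729*k^4 - 27.1502*k^3 - 42.9417*k^2 + 31.0534*k + 29.2681)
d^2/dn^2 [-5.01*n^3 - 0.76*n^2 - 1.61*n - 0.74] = -30.06*n - 1.52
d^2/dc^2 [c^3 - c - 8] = 6*c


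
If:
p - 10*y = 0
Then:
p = 10*y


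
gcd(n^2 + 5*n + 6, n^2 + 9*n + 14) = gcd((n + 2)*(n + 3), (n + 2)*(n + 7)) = n + 2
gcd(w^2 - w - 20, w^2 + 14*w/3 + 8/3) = w + 4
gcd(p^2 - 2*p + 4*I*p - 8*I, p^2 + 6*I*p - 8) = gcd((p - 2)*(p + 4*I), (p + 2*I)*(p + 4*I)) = p + 4*I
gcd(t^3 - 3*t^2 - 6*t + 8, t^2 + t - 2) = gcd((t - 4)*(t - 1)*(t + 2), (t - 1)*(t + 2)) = t^2 + t - 2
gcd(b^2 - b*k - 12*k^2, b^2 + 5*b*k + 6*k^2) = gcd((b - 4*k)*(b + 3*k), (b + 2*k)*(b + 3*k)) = b + 3*k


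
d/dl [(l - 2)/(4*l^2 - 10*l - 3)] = (-4*l^2 + 16*l - 23)/(16*l^4 - 80*l^3 + 76*l^2 + 60*l + 9)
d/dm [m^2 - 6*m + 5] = 2*m - 6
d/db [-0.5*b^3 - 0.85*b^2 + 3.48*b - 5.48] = -1.5*b^2 - 1.7*b + 3.48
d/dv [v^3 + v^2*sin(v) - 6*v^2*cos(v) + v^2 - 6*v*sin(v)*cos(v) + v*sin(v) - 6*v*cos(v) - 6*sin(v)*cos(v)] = 6*v^2*sin(v) + v^2*cos(v) + 3*v^2 + 8*v*sin(v) - 11*v*cos(v) - 6*v*cos(2*v) + 2*v + sin(v) - 3*sin(2*v) - 6*cos(v) - 6*cos(2*v)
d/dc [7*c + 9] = 7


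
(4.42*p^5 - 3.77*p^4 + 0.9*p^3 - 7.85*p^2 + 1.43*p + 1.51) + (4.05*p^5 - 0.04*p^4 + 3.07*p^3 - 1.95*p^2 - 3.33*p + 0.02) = 8.47*p^5 - 3.81*p^4 + 3.97*p^3 - 9.8*p^2 - 1.9*p + 1.53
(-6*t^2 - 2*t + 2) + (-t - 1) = -6*t^2 - 3*t + 1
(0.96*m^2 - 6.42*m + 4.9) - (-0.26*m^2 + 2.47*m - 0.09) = 1.22*m^2 - 8.89*m + 4.99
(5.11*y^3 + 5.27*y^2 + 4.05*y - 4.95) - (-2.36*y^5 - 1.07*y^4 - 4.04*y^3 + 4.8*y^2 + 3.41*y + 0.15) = 2.36*y^5 + 1.07*y^4 + 9.15*y^3 + 0.47*y^2 + 0.64*y - 5.1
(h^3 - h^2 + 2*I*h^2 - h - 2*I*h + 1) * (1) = h^3 - h^2 + 2*I*h^2 - h - 2*I*h + 1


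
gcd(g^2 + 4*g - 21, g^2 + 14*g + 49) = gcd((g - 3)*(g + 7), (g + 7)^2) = g + 7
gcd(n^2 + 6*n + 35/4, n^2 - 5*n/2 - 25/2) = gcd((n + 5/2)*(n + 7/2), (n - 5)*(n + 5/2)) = n + 5/2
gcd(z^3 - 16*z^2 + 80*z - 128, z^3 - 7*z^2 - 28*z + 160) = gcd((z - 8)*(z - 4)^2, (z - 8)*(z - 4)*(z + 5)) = z^2 - 12*z + 32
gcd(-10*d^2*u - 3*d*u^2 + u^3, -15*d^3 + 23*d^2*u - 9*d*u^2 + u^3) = -5*d + u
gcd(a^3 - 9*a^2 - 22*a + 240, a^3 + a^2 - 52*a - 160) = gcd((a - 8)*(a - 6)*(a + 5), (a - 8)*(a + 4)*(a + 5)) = a^2 - 3*a - 40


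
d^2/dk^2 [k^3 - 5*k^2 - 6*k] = 6*k - 10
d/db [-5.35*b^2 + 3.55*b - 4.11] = 3.55 - 10.7*b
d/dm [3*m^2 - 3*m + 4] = 6*m - 3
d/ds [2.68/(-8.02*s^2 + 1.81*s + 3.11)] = (42.9872*s - 4.8508)/(-8.02*s^2 + 1.81*s + 3.11)^2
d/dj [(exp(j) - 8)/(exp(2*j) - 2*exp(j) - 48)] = -exp(j)/(exp(2*j) + 12*exp(j) + 36)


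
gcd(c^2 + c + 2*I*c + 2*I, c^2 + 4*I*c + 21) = 1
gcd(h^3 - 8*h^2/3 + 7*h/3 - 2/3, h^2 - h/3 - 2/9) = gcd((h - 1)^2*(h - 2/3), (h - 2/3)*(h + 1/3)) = h - 2/3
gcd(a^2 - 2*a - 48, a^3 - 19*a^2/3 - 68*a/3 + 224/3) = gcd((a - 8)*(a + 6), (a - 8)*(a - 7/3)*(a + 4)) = a - 8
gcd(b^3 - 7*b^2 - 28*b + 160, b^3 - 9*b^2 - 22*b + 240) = b^2 - 3*b - 40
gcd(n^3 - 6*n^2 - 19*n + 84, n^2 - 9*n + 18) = n - 3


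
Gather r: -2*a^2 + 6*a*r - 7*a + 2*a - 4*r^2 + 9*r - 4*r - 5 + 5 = -2*a^2 - 5*a - 4*r^2 + r*(6*a + 5)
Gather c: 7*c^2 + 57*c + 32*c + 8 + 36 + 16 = 7*c^2 + 89*c + 60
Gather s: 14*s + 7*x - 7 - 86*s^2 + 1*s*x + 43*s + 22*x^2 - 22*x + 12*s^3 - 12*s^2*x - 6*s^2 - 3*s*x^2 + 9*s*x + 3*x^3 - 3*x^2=12*s^3 + s^2*(-12*x - 92) + s*(-3*x^2 + 10*x + 57) + 3*x^3 + 19*x^2 - 15*x - 7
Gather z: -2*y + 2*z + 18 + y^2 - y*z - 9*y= y^2 - 11*y + z*(2 - y) + 18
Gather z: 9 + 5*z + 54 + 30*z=35*z + 63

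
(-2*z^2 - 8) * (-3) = 6*z^2 + 24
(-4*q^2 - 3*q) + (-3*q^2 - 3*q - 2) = -7*q^2 - 6*q - 2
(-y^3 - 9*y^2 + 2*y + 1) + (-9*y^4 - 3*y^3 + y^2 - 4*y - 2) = -9*y^4 - 4*y^3 - 8*y^2 - 2*y - 1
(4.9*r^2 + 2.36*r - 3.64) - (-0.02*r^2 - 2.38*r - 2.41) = 4.92*r^2 + 4.74*r - 1.23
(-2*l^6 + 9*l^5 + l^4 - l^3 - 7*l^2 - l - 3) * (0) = 0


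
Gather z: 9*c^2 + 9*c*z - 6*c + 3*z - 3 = 9*c^2 - 6*c + z*(9*c + 3) - 3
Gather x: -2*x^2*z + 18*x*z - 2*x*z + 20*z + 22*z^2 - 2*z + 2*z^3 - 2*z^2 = -2*x^2*z + 16*x*z + 2*z^3 + 20*z^2 + 18*z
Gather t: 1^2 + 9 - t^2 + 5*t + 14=-t^2 + 5*t + 24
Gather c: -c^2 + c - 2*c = -c^2 - c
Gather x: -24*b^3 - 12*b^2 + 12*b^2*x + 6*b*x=-24*b^3 - 12*b^2 + x*(12*b^2 + 6*b)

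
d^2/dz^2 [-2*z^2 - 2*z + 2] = -4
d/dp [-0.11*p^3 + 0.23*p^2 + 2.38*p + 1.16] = -0.33*p^2 + 0.46*p + 2.38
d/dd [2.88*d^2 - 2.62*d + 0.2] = 5.76*d - 2.62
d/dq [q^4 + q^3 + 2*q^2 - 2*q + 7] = 4*q^3 + 3*q^2 + 4*q - 2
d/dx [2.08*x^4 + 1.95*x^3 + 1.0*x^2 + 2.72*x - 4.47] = 8.32*x^3 + 5.85*x^2 + 2.0*x + 2.72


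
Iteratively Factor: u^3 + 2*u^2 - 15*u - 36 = (u - 4)*(u^2 + 6*u + 9) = (u - 4)*(u + 3)*(u + 3)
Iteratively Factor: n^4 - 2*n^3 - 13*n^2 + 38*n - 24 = (n + 4)*(n^3 - 6*n^2 + 11*n - 6) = (n - 2)*(n + 4)*(n^2 - 4*n + 3) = (n - 2)*(n - 1)*(n + 4)*(n - 3)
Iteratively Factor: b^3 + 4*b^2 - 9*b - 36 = (b - 3)*(b^2 + 7*b + 12) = (b - 3)*(b + 4)*(b + 3)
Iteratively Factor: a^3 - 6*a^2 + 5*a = (a)*(a^2 - 6*a + 5) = a*(a - 1)*(a - 5)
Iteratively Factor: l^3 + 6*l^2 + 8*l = (l + 2)*(l^2 + 4*l) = l*(l + 2)*(l + 4)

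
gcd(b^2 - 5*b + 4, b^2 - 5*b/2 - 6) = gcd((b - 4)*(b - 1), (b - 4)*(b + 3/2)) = b - 4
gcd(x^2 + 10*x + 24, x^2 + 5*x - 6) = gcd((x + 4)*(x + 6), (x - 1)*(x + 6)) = x + 6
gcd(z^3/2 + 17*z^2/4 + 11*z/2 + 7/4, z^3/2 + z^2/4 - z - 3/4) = z + 1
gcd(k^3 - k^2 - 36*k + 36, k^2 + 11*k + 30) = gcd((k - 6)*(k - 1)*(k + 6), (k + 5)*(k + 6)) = k + 6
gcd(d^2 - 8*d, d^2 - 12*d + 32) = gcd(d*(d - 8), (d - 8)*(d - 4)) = d - 8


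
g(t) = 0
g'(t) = 0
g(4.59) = 0.00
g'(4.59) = 0.00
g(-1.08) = 0.00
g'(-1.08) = 0.00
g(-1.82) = 0.00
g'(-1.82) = 0.00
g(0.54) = 0.00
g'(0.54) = 0.00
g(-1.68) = 0.00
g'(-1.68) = 0.00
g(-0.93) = 0.00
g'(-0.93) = 0.00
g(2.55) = 0.00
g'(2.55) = 0.00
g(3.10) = 0.00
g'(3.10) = 0.00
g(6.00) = 0.00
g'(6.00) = 0.00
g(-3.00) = 0.00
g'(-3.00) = 0.00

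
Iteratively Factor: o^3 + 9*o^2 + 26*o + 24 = (o + 3)*(o^2 + 6*o + 8) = (o + 3)*(o + 4)*(o + 2)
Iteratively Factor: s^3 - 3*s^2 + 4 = (s + 1)*(s^2 - 4*s + 4) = (s - 2)*(s + 1)*(s - 2)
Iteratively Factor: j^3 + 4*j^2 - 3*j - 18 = (j - 2)*(j^2 + 6*j + 9) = (j - 2)*(j + 3)*(j + 3)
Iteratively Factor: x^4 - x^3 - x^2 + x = (x)*(x^3 - x^2 - x + 1) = x*(x + 1)*(x^2 - 2*x + 1) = x*(x - 1)*(x + 1)*(x - 1)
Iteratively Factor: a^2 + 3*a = (a)*(a + 3)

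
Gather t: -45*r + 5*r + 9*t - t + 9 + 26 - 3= -40*r + 8*t + 32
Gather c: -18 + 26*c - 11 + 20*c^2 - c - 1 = 20*c^2 + 25*c - 30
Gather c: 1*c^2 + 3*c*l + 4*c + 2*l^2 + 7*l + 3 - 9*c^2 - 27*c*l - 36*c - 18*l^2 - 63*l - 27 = -8*c^2 + c*(-24*l - 32) - 16*l^2 - 56*l - 24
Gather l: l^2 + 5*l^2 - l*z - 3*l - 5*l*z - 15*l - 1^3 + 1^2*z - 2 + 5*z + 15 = 6*l^2 + l*(-6*z - 18) + 6*z + 12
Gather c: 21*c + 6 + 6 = 21*c + 12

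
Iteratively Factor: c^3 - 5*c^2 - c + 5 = (c - 1)*(c^2 - 4*c - 5) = (c - 1)*(c + 1)*(c - 5)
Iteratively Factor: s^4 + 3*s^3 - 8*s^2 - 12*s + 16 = (s + 2)*(s^3 + s^2 - 10*s + 8) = (s + 2)*(s + 4)*(s^2 - 3*s + 2) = (s - 1)*(s + 2)*(s + 4)*(s - 2)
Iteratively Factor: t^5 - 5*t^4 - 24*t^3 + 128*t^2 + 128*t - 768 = (t + 3)*(t^4 - 8*t^3 + 128*t - 256) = (t - 4)*(t + 3)*(t^3 - 4*t^2 - 16*t + 64) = (t - 4)^2*(t + 3)*(t^2 - 16) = (t - 4)^2*(t + 3)*(t + 4)*(t - 4)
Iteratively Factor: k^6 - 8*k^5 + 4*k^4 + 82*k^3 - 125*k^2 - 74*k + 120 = (k - 5)*(k^5 - 3*k^4 - 11*k^3 + 27*k^2 + 10*k - 24) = (k - 5)*(k + 1)*(k^4 - 4*k^3 - 7*k^2 + 34*k - 24) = (k - 5)*(k - 4)*(k + 1)*(k^3 - 7*k + 6) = (k - 5)*(k - 4)*(k + 1)*(k + 3)*(k^2 - 3*k + 2) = (k - 5)*(k - 4)*(k - 1)*(k + 1)*(k + 3)*(k - 2)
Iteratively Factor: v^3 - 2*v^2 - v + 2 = (v - 1)*(v^2 - v - 2) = (v - 2)*(v - 1)*(v + 1)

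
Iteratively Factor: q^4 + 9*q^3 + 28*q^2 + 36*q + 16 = (q + 2)*(q^3 + 7*q^2 + 14*q + 8) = (q + 2)^2*(q^2 + 5*q + 4) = (q + 1)*(q + 2)^2*(q + 4)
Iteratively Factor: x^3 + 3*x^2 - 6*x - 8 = (x + 4)*(x^2 - x - 2) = (x + 1)*(x + 4)*(x - 2)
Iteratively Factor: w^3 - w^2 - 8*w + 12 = (w + 3)*(w^2 - 4*w + 4) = (w - 2)*(w + 3)*(w - 2)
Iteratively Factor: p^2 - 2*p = (p - 2)*(p)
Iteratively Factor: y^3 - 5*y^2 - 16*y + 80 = (y + 4)*(y^2 - 9*y + 20) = (y - 5)*(y + 4)*(y - 4)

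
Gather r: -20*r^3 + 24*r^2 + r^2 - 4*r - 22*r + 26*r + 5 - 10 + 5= -20*r^3 + 25*r^2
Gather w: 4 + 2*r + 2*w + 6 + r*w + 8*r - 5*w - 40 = 10*r + w*(r - 3) - 30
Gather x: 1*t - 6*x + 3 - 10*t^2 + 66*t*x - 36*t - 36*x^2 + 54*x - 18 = -10*t^2 - 35*t - 36*x^2 + x*(66*t + 48) - 15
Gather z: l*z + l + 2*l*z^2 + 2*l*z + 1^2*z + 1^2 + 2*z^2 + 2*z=l + z^2*(2*l + 2) + z*(3*l + 3) + 1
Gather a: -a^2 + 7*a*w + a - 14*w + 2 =-a^2 + a*(7*w + 1) - 14*w + 2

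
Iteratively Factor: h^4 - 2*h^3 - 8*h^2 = (h + 2)*(h^3 - 4*h^2) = (h - 4)*(h + 2)*(h^2) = h*(h - 4)*(h + 2)*(h)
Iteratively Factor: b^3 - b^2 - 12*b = (b)*(b^2 - b - 12) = b*(b - 4)*(b + 3)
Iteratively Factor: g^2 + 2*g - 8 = (g + 4)*(g - 2)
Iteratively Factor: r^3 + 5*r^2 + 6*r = (r + 3)*(r^2 + 2*r) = r*(r + 3)*(r + 2)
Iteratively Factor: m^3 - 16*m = (m - 4)*(m^2 + 4*m) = m*(m - 4)*(m + 4)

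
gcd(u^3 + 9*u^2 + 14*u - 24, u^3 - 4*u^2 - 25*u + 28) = u^2 + 3*u - 4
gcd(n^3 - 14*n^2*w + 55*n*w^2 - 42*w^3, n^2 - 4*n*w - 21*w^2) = -n + 7*w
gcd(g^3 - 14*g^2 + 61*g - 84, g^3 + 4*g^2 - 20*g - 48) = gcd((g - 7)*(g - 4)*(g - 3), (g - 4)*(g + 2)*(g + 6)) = g - 4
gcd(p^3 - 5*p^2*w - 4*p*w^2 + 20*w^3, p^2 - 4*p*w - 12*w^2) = p + 2*w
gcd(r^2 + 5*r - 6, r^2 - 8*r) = 1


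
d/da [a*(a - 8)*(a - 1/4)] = 3*a^2 - 33*a/2 + 2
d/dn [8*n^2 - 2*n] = 16*n - 2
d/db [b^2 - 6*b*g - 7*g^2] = 2*b - 6*g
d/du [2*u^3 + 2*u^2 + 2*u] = 6*u^2 + 4*u + 2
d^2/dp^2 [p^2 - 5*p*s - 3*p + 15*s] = 2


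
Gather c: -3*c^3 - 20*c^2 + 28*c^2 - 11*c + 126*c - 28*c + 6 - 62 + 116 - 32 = -3*c^3 + 8*c^2 + 87*c + 28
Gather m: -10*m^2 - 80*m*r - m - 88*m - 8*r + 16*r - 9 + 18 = -10*m^2 + m*(-80*r - 89) + 8*r + 9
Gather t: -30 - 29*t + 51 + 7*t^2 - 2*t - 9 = 7*t^2 - 31*t + 12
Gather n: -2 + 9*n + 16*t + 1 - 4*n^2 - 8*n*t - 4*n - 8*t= -4*n^2 + n*(5 - 8*t) + 8*t - 1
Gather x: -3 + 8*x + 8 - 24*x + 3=8 - 16*x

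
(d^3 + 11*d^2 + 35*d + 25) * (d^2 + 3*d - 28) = d^5 + 14*d^4 + 40*d^3 - 178*d^2 - 905*d - 700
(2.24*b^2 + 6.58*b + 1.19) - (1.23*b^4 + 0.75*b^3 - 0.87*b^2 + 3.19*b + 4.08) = -1.23*b^4 - 0.75*b^3 + 3.11*b^2 + 3.39*b - 2.89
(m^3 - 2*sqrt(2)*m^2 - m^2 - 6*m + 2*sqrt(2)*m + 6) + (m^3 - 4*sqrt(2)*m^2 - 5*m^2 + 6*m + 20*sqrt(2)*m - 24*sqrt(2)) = 2*m^3 - 6*sqrt(2)*m^2 - 6*m^2 + 22*sqrt(2)*m - 24*sqrt(2) + 6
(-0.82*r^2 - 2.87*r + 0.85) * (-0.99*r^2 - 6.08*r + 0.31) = 0.8118*r^4 + 7.8269*r^3 + 16.3539*r^2 - 6.0577*r + 0.2635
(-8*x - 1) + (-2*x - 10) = -10*x - 11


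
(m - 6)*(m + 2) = m^2 - 4*m - 12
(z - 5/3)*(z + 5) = z^2 + 10*z/3 - 25/3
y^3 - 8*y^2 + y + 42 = (y - 7)*(y - 3)*(y + 2)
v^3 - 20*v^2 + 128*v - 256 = (v - 8)^2*(v - 4)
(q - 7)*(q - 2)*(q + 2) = q^3 - 7*q^2 - 4*q + 28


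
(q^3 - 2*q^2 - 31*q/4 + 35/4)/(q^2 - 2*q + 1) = (q^2 - q - 35/4)/(q - 1)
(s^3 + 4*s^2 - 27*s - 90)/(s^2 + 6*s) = s - 2 - 15/s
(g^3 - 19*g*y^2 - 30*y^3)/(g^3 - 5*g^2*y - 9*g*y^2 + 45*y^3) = (-g - 2*y)/(-g + 3*y)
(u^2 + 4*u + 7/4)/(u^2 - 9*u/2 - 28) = (u + 1/2)/(u - 8)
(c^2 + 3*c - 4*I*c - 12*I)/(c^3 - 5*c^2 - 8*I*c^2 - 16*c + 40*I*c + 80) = (c + 3)/(c^2 - c*(5 + 4*I) + 20*I)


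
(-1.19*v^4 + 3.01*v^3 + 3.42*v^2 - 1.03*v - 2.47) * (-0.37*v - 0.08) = 0.4403*v^5 - 1.0185*v^4 - 1.5062*v^3 + 0.1075*v^2 + 0.9963*v + 0.1976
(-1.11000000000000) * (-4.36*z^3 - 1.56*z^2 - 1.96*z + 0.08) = 4.8396*z^3 + 1.7316*z^2 + 2.1756*z - 0.0888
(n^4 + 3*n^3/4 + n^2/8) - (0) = n^4 + 3*n^3/4 + n^2/8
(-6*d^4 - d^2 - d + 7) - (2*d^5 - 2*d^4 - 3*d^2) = -2*d^5 - 4*d^4 + 2*d^2 - d + 7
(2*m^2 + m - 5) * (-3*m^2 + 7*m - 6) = -6*m^4 + 11*m^3 + 10*m^2 - 41*m + 30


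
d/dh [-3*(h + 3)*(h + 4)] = -6*h - 21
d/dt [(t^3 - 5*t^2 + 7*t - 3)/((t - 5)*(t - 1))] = (t^2 - 10*t + 17)/(t^2 - 10*t + 25)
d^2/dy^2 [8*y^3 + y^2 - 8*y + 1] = 48*y + 2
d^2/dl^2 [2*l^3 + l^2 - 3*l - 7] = 12*l + 2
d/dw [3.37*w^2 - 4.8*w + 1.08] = 6.74*w - 4.8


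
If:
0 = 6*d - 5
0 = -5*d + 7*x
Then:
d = 5/6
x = 25/42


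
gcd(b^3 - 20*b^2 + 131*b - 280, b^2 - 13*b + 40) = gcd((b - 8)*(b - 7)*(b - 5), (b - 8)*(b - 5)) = b^2 - 13*b + 40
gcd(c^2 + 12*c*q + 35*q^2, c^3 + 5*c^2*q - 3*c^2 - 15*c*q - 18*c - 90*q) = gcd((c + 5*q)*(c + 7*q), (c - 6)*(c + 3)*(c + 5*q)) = c + 5*q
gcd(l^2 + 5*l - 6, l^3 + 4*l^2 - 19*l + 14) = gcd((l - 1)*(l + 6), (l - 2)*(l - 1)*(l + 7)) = l - 1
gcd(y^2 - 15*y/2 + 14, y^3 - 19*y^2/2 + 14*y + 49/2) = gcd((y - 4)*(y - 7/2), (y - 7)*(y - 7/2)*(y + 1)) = y - 7/2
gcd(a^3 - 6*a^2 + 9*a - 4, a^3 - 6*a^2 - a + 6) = a - 1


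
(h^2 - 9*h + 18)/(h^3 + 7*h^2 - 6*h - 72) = (h - 6)/(h^2 + 10*h + 24)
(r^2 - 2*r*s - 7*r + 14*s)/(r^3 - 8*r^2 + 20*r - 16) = (r^2 - 2*r*s - 7*r + 14*s)/(r^3 - 8*r^2 + 20*r - 16)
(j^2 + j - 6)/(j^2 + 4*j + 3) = (j - 2)/(j + 1)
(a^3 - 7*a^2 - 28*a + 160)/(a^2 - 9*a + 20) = (a^2 - 3*a - 40)/(a - 5)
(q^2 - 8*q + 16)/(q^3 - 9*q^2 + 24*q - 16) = 1/(q - 1)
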